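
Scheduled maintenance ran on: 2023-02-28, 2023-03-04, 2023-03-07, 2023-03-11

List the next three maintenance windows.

2023-03-14, 2023-03-18, 2023-03-21

The gap pattern 4, 3, 4 repeats every 2 events.
These are the Tuesdays and Saturdays of each week.
Next Tuesday: 2023-03-14.
Next Saturday: 2023-03-18.
Next Tuesday: 2023-03-21.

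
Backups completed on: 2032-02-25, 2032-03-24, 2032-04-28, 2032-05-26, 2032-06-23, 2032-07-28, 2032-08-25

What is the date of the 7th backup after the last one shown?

2033-03-23

These are Wednesdays at 28- or 35-day spacing (28, 35, 28, 28, 35, 28).
The pattern: 4th Wednesday of the month.
September 2032 — 4th Wednesday is 2032-09-22.
4th Wednesday of October 2032: 2032-10-27.
November 2032 — 4th Wednesday is 2032-11-24.
December 2032 — 4th Wednesday is 2032-12-22.
January 2033 — 4th Wednesday is 2033-01-26.
4th Wednesday of February 2033: 2033-02-23.
4th Wednesday of March 2033: 2033-03-23.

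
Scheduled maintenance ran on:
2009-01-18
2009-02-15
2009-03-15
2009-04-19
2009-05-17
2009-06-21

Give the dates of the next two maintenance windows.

2009-07-19, 2009-08-16

Gaps: 28, 28, 35, 28, 35 days — a mix of 28 and 35. Every date is a Sunday.
Each is the 3rd Sunday of its month.
July 2009 — 3rd Sunday is 2009-07-19.
August 2009 — 3rd Sunday is 2009-08-16.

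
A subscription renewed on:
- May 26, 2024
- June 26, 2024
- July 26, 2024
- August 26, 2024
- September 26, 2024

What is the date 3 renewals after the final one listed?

December 26, 2024

The day-of-month is always 26 (31, 30, 31, 31 days between events).
So this recurs on the 26th of each month.
Next: October 2024 → October 26, 2024.
Next: November 2024 → November 26, 2024.
Next: December 2024 → December 26, 2024.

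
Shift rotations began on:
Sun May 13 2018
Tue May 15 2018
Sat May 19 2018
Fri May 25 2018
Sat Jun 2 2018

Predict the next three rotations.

Tue Jun 12 2018, Sun Jun 24 2018, Sun Jul 8 2018

The spacing grows by 2 each time: 2, 4, 6, 8 days.
Next gap: 10 days. Sat Jun 2 2018 + 10 days = Tue Jun 12 2018.
Next gap: 12 days. Tue Jun 12 2018 + 12 days = Sun Jun 24 2018.
Next gap: 14 days. Sun Jun 24 2018 + 14 days = Sun Jul 8 2018.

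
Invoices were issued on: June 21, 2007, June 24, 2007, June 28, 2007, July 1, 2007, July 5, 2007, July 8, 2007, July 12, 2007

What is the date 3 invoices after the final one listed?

July 22, 2007

Every event lands on a Thursday or Sunday (gaps cycle 3, 4, 3, 4, 3, 4).
So the schedule is: every Thursday and Sunday.
The following Sunday is July 15, 2007.
The following Thursday is July 19, 2007.
Next Sunday: July 22, 2007.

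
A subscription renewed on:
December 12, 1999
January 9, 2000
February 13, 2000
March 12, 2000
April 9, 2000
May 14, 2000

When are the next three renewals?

June 11, 2000; July 9, 2000; August 13, 2000

All dates are Sundays, 28, 35, 28, 28, 35 days apart.
Specifically, the 2nd Sunday of each month.
June 2000 — 2nd Sunday is June 11, 2000.
July 2000 — 2nd Sunday is July 9, 2000.
2nd Sunday of August 2000: August 13, 2000.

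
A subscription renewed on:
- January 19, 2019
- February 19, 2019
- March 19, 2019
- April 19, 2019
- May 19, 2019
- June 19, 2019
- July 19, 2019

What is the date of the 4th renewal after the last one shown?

November 19, 2019

The day-of-month is always 19 (31, 28, 31, 30, 31, 30 days between events).
So this recurs on the 19th of each month.
August 2019: August 19, 2019.
Next: September 2019 → September 19, 2019.
October 2019: October 19, 2019.
Next: November 2019 → November 19, 2019.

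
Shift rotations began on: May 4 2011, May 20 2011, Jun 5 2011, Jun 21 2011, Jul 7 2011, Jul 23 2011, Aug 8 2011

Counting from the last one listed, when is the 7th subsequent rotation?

Nov 28 2011

Every event comes 16 days after the last (16, 16, 16, 16, 16, 16).
Aug 8 2011 + 16 days = Aug 24 2011.
Aug 24 2011 + 16 days = Sep 9 2011.
Sep 9 2011 + 16 days = Sep 25 2011.
Sep 25 2011 + 16 days = Oct 11 2011.
Oct 11 2011 + 16 days = Oct 27 2011.
Oct 27 2011 + 16 days = Nov 12 2011.
Nov 12 2011 + 16 days = Nov 28 2011.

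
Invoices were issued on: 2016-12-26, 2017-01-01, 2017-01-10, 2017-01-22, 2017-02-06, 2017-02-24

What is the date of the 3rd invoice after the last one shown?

2017-05-07

Gaps: 6, 9, 12, 15, 18 days — each gap is 3 larger than the previous one.
Next gap: 21 days. 2017-02-24 + 21 days = 2017-03-17.
Next gap: 24 days. 2017-03-17 + 24 days = 2017-04-10.
Next gap: 27 days. 2017-04-10 + 27 days = 2017-05-07.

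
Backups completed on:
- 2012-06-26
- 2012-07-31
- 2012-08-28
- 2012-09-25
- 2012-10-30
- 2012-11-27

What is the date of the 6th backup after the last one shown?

2013-05-28

All Tuesdays; the gaps (35, 28, 28, 35, 28) vary with month length.
This is the last Tuesday of each month.
Last Tuesday of December 2012: 2012-12-25.
January 2013 ends with Tuesday 2013-01-29.
Last Tuesday of February 2013: 2013-02-26.
Last Tuesday of March 2013: 2013-03-26.
Last Tuesday of April 2013: 2013-04-30.
May 2013 ends with Tuesday 2013-05-28.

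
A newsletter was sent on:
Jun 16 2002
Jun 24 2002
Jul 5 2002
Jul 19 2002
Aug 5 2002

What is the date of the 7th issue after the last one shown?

The spacing grows by 3 each time: 8, 11, 14, 17 days.
Next gap: 20 days. Aug 5 2002 + 20 days = Aug 25 2002.
Next gap: 23 days. Aug 25 2002 + 23 days = Sep 17 2002.
Next gap: 26 days. Sep 17 2002 + 26 days = Oct 13 2002.
Next gap: 29 days. Oct 13 2002 + 29 days = Nov 11 2002.
Next gap: 32 days. Nov 11 2002 + 32 days = Dec 13 2002.
Next gap: 35 days. Dec 13 2002 + 35 days = Jan 17 2003.
Next gap: 38 days. Jan 17 2003 + 38 days = Feb 24 2003.

Feb 24 2003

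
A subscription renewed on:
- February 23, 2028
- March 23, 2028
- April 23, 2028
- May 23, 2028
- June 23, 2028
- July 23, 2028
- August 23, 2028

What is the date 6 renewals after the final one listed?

February 23, 2029

Gaps: 29, 31, 30, 31, 30, 31 days — not constant. Every event is on the 23rd of the month.
Pattern: the 23rd of each month.
Next: September 2028 → September 23, 2028.
October 2028: October 23, 2028.
November 2028: November 23, 2028.
Next: December 2028 → December 23, 2028.
January 2029: January 23, 2029.
February 2029: February 23, 2029.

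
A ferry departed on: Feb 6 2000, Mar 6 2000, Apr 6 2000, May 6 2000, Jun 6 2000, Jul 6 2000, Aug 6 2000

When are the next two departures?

Gaps: 29, 31, 30, 31, 30, 31 days — not constant. Every event is on the 6th of the month.
Pattern: the 6th of each month.
September 2000: Sep 6 2000.
Next: October 2000 → Oct 6 2000.

Sep 6 2000, Oct 6 2000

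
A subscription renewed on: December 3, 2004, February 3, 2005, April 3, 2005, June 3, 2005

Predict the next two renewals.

Each date is the 3rd; the gaps (62, 59, 61) track the month lengths.
The rule is the 3rd of every 2 months.
August 2005: August 3, 2005.
October 2005: October 3, 2005.

August 3, 2005; October 3, 2005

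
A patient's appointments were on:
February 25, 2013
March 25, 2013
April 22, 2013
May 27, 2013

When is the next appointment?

All dates are Mondays, 28, 28, 35 days apart.
Specifically, the 4th Monday of each month.
4th Monday of June 2013: June 24, 2013.

June 24, 2013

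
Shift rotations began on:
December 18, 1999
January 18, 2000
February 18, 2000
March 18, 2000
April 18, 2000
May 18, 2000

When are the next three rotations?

June 18, 2000; July 18, 2000; August 18, 2000

Gaps: 31, 31, 29, 31, 30 days — not constant. Every event is on the 18th of the month.
Pattern: the 18th of each month.
Next: June 2000 → June 18, 2000.
Next: July 2000 → July 18, 2000.
August 2000: August 18, 2000.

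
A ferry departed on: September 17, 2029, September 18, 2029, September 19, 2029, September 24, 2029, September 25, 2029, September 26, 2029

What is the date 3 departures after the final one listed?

Gaps: 1, 1, 5, 1, 1 days — not constant, but cyclic with period 3.
The events fall on every Monday, Tuesday and Wednesday.
Next Monday: October 1, 2029.
The following Tuesday is October 2, 2029.
Next Wednesday: October 3, 2029.

October 3, 2029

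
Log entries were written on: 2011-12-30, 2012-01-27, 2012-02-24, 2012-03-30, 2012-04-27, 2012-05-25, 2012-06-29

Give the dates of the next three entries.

2012-07-27, 2012-08-31, 2012-09-28

These are Fridays with 28, 28, 35, 28, 28, 35-day gaps.
Each is the final Friday of its month — 2011-12-30 is past the 28th, so '4th Friday' doesn't fit.
Last Friday of July 2012: 2012-07-27.
Last Friday of August 2012: 2012-08-31.
Last Friday of September 2012: 2012-09-28.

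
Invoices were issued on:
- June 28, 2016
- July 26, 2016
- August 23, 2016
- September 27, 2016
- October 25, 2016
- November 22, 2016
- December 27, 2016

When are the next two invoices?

January 24, 2017; February 28, 2017

These are Tuesdays at 28- or 35-day spacing (28, 28, 35, 28, 28, 35).
The pattern: 4th Tuesday of the month.
January 2017 — 4th Tuesday is January 24, 2017.
4th Tuesday of February 2017: February 28, 2017.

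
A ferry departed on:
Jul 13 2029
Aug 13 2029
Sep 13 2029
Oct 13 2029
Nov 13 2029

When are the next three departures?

Dec 13 2029, Jan 13 2030, Feb 13 2030

Gaps: 31, 31, 30, 31 days — not constant. Every event is on the 13th of the month.
Pattern: the 13th of each month.
December 2029: Dec 13 2029.
January 2030: Jan 13 2030.
Next: February 2030 → Feb 13 2030.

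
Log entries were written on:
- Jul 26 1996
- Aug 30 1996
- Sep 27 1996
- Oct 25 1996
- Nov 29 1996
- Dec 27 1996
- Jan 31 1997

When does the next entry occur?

Every date is a Friday; gaps 35, 28, 28, 35, 28, 35 days.
Each is the last Friday of its month (at least one falls on the 29th or later, ruling out '4th Friday').
February 1997 ends with Friday Feb 28 1997.

Feb 28 1997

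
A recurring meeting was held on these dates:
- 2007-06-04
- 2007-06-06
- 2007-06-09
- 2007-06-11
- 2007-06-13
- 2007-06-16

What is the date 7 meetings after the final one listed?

2007-07-02

The gap pattern 2, 3, 2, 2, 3 repeats every 3 events.
These are the Mondays, Wednesdays and Saturdays of each week.
Next Monday: 2007-06-18.
Next Wednesday: 2007-06-20.
Next Saturday: 2007-06-23.
Next Monday: 2007-06-25.
Next Wednesday: 2007-06-27.
Next Saturday: 2007-06-30.
Next Monday: 2007-07-02.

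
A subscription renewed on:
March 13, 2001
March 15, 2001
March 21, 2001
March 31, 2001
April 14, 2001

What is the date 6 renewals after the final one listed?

September 29, 2001

The spacing grows by 4 each time: 2, 6, 10, 14 days.
Next gap: 18 days. April 14, 2001 + 18 days = May 2, 2001.
Next gap: 22 days. May 2, 2001 + 22 days = May 24, 2001.
Next gap: 26 days. May 24, 2001 + 26 days = June 19, 2001.
Next gap: 30 days. June 19, 2001 + 30 days = July 19, 2001.
Next gap: 34 days. July 19, 2001 + 34 days = August 22, 2001.
Next gap: 38 days. August 22, 2001 + 38 days = September 29, 2001.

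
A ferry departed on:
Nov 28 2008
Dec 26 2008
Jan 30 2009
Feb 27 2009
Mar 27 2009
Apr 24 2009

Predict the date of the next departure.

These are Fridays with 28, 35, 28, 28, 28-day gaps.
Each is the final Friday of its month — Jan 30 2009 is past the 28th, so '4th Friday' doesn't fit.
Last Friday of May 2009: May 29 2009.

May 29 2009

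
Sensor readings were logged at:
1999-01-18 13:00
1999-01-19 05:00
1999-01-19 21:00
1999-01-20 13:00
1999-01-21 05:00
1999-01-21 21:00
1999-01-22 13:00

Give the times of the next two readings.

1999-01-23 05:00, 1999-01-23 21:00

Spacing: 16, 16, 16, 16, 16, 16 h — constant 16 h.
1999-01-22 13:00 + 16 h = 1999-01-23 05:00.
1999-01-23 05:00 + 16 h = 1999-01-23 21:00.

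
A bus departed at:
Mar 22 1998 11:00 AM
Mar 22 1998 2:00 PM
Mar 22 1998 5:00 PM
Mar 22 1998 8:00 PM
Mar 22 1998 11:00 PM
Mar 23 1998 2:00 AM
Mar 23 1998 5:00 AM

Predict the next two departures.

Gaps: 3, 3, 3, 3, 3, 3 hours — each event is 3 hours after the previous one.
Mar 23 1998 5:00 AM + 3 h = Mar 23 1998 8:00 AM.
Mar 23 1998 8:00 AM + 3 h = Mar 23 1998 11:00 AM.

Mar 23 1998 8:00 AM, Mar 23 1998 11:00 AM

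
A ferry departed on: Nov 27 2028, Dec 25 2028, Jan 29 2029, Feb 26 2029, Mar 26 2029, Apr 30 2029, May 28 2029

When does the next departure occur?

Jun 25 2029

Every date is a Monday; gaps 28, 35, 28, 28, 35, 28 days.
Each is the last Monday of its month (at least one falls on the 29th or later, ruling out '4th Monday').
Last Monday of June 2029: Jun 25 2029.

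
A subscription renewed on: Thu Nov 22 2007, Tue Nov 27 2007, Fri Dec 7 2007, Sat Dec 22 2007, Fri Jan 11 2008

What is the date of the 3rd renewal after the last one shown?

The spacing grows by 5 each time: 5, 10, 15, 20 days.
Next gap: 25 days. Fri Jan 11 2008 + 25 days = Tue Feb 5 2008.
Next gap: 30 days. Tue Feb 5 2008 + 30 days = Thu Mar 6 2008.
Next gap: 35 days. Thu Mar 6 2008 + 35 days = Thu Apr 10 2008.

Thu Apr 10 2008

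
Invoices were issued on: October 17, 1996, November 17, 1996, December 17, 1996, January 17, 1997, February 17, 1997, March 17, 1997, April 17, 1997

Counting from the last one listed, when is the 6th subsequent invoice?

The day-of-month is always 17 (31, 30, 31, 31, 28, 31 days between events).
So this recurs on the 17th of each month.
Next: May 1997 → May 17, 1997.
Next: June 1997 → June 17, 1997.
July 1997: July 17, 1997.
August 1997: August 17, 1997.
Next: September 1997 → September 17, 1997.
Next: October 1997 → October 17, 1997.

October 17, 1997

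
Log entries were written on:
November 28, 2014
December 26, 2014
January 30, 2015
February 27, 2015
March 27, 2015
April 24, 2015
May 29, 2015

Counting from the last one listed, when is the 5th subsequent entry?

These are Fridays with 28, 35, 28, 28, 28, 35-day gaps.
Each is the final Friday of its month — January 30, 2015 is past the 28th, so '4th Friday' doesn't fit.
June 2015 ends with Friday June 26, 2015.
July 2015 ends with Friday July 31, 2015.
Last Friday of August 2015: August 28, 2015.
Last Friday of September 2015: September 25, 2015.
October 2015 ends with Friday October 30, 2015.

October 30, 2015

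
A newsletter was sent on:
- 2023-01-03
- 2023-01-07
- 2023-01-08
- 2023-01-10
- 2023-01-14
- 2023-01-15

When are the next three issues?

2023-01-17, 2023-01-21, 2023-01-22

Gaps: 4, 1, 2, 4, 1 days — not constant, but cyclic with period 3.
The events fall on every Tuesday, Saturday and Sunday.
The following Tuesday is 2023-01-17.
Next Saturday: 2023-01-21.
The following Sunday is 2023-01-22.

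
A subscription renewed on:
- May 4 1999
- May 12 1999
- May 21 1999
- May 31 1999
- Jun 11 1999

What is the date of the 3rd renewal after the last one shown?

The spacing grows by 1 each time: 8, 9, 10, 11 days.
Next gap: 12 days. Jun 11 1999 + 12 days = Jun 23 1999.
Next gap: 13 days. Jun 23 1999 + 13 days = Jul 6 1999.
Next gap: 14 days. Jul 6 1999 + 14 days = Jul 20 1999.

Jul 20 1999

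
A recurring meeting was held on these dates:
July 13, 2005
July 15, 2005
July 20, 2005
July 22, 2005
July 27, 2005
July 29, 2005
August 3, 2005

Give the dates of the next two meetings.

The gap pattern 2, 5, 2, 5, 2, 5 repeats every 2 events.
These are the Wednesdays and Fridays of each week.
Next Friday: August 5, 2005.
The following Wednesday is August 10, 2005.

August 5, 2005; August 10, 2005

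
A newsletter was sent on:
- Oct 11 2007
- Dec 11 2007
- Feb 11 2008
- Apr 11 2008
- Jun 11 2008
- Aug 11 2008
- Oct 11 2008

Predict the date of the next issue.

Gaps: 61, 62, 60, 61, 61, 61 days — not constant. Every event is on the 11th of the month.
Pattern: the 11th of every 2 months.
December 2008: Dec 11 2008.

Dec 11 2008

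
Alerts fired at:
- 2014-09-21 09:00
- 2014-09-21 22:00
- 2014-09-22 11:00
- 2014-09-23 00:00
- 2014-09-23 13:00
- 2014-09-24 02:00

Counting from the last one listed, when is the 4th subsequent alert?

2014-09-26 06:00

Spacing: 13, 13, 13, 13, 13 h — constant 13 h.
2014-09-24 02:00 + 13 h = 2014-09-24 15:00.
2014-09-24 15:00 + 13 h = 2014-09-25 04:00.
2014-09-25 04:00 + 13 h = 2014-09-25 17:00.
2014-09-25 17:00 + 13 h = 2014-09-26 06:00.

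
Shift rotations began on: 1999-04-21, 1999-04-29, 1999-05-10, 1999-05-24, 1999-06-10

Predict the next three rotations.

1999-06-30, 1999-07-23, 1999-08-18

Intervals are 8, 11, 14, 17 days — an arithmetic progression with common difference 3.
Next gap: 20 days. 1999-06-10 + 20 days = 1999-06-30.
Next gap: 23 days. 1999-06-30 + 23 days = 1999-07-23.
Next gap: 26 days. 1999-07-23 + 26 days = 1999-08-18.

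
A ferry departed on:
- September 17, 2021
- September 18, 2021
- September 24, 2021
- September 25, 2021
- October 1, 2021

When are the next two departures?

Every event lands on a Friday or Saturday (gaps cycle 1, 6, 1, 6).
So the schedule is: every Friday and Saturday.
Next Saturday: October 2, 2021.
Next Friday: October 8, 2021.

October 2, 2021; October 8, 2021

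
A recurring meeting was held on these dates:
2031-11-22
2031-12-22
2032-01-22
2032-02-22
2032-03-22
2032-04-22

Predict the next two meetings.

2032-05-22, 2032-06-22

The day-of-month is always 22 (30, 31, 31, 29, 31 days between events).
So this recurs on the 22nd of each month.
May 2032: 2032-05-22.
June 2032: 2032-06-22.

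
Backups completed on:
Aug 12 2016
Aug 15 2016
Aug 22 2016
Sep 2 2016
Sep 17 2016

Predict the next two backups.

Intervals are 3, 7, 11, 15 days — an arithmetic progression with common difference 4.
Next gap: 19 days. Sep 17 2016 + 19 days = Oct 6 2016.
Next gap: 23 days. Oct 6 2016 + 23 days = Oct 29 2016.

Oct 6 2016, Oct 29 2016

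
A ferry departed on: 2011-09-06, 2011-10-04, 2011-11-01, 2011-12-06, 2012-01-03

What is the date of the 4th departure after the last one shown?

These are Tuesdays at 28- or 35-day spacing (28, 28, 35, 28).
The pattern: 1st Tuesday of the month.
1st Tuesday of February 2012: 2012-02-07.
March 2012 — 1st Tuesday is 2012-03-06.
1st Tuesday of April 2012: 2012-04-03.
1st Tuesday of May 2012: 2012-05-01.

2012-05-01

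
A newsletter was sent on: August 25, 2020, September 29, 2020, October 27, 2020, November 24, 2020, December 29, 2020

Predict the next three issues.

Every date is a Tuesday; gaps 35, 28, 28, 35 days.
Each is the last Tuesday of its month (at least one falls on the 29th or later, ruling out '4th Tuesday').
January 2021 ends with Tuesday January 26, 2021.
February 2021 ends with Tuesday February 23, 2021.
Last Tuesday of March 2021: March 30, 2021.

January 26, 2021; February 23, 2021; March 30, 2021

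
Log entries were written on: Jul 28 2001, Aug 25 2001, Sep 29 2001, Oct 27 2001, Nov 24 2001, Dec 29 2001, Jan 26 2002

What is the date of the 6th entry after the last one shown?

All Saturdays; the gaps (28, 35, 28, 28, 35, 28) vary with month length.
This is the last Saturday of each month.
February 2002 ends with Saturday Feb 23 2002.
March 2002 ends with Saturday Mar 30 2002.
Last Saturday of April 2002: Apr 27 2002.
Last Saturday of May 2002: May 25 2002.
June 2002 ends with Saturday Jun 29 2002.
Last Saturday of July 2002: Jul 27 2002.

Jul 27 2002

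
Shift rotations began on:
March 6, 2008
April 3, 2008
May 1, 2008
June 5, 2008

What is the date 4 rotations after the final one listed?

October 2, 2008

These are Thursdays at 28- or 35-day spacing (28, 28, 35).
The pattern: 1st Thursday of the month.
1st Thursday of July 2008: July 3, 2008.
August 2008 — 1st Thursday is August 7, 2008.
September 2008 — 1st Thursday is September 4, 2008.
1st Thursday of October 2008: October 2, 2008.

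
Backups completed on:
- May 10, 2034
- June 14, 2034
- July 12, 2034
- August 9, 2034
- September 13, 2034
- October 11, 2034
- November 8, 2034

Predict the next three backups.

All dates are Wednesdays, 35, 28, 28, 35, 28, 28 days apart.
Specifically, the 2nd Wednesday of each month.
2nd Wednesday of December 2034: December 13, 2034.
January 2035 — 2nd Wednesday is January 10, 2035.
February 2035 — 2nd Wednesday is February 14, 2035.

December 13, 2034; January 10, 2035; February 14, 2035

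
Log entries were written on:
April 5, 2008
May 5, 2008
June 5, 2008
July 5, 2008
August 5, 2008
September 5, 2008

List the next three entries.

Gaps: 30, 31, 30, 31, 31 days — not constant. Every event is on the 5th of the month.
Pattern: the 5th of each month.
October 2008: October 5, 2008.
Next: November 2008 → November 5, 2008.
Next: December 2008 → December 5, 2008.

October 5, 2008; November 5, 2008; December 5, 2008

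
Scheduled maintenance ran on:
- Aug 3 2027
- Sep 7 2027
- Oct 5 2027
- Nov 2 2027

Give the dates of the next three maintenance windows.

These are Tuesdays at 28- or 35-day spacing (35, 28, 28).
The pattern: 1st Tuesday of the month.
1st Tuesday of December 2027: Dec 7 2027.
January 2028 — 1st Tuesday is Jan 4 2028.
February 2028 — 1st Tuesday is Feb 1 2028.

Dec 7 2027, Jan 4 2028, Feb 1 2028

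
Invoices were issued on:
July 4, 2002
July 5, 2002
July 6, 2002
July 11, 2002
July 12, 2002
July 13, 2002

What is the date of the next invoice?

The gap pattern 1, 1, 5, 1, 1 repeats every 3 events.
These are the Thursdays, Fridays and Saturdays of each week.
The following Thursday is July 18, 2002.

July 18, 2002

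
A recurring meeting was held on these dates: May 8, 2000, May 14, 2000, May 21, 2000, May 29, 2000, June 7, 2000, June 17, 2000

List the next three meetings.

The spacing grows by 1 each time: 6, 7, 8, 9, 10 days.
Next gap: 11 days. June 17, 2000 + 11 days = June 28, 2000.
Next gap: 12 days. June 28, 2000 + 12 days = July 10, 2000.
Next gap: 13 days. July 10, 2000 + 13 days = July 23, 2000.

June 28, 2000; July 10, 2000; July 23, 2000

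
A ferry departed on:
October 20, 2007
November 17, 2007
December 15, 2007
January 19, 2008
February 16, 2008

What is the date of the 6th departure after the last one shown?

Gaps: 28, 28, 35, 28 days — a mix of 28 and 35. Every date is a Saturday.
Each is the 3rd Saturday of its month.
3rd Saturday of March 2008: March 15, 2008.
3rd Saturday of April 2008: April 19, 2008.
May 2008 — 3rd Saturday is May 17, 2008.
June 2008 — 3rd Saturday is June 21, 2008.
3rd Saturday of July 2008: July 19, 2008.
August 2008 — 3rd Saturday is August 16, 2008.

August 16, 2008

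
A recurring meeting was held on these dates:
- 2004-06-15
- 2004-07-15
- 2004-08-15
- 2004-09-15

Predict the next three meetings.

Gaps: 30, 31, 31 days — not constant. Every event is on the 15th of the month.
Pattern: the 15th of each month.
October 2004: 2004-10-15.
Next: November 2004 → 2004-11-15.
Next: December 2004 → 2004-12-15.

2004-10-15, 2004-11-15, 2004-12-15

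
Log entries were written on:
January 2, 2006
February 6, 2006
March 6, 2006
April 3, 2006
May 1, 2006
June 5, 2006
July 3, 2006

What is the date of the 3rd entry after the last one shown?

Gaps: 35, 28, 28, 28, 35, 28 days — a mix of 28 and 35. Every date is a Monday.
Each is the 1st Monday of its month.
1st Monday of August 2006: August 7, 2006.
September 2006 — 1st Monday is September 4, 2006.
1st Monday of October 2006: October 2, 2006.

October 2, 2006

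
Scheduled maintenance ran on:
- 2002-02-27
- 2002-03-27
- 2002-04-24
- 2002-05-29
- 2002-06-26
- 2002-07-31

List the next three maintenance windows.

These are Wednesdays with 28, 28, 35, 28, 35-day gaps.
Each is the final Wednesday of its month — 2002-05-29 is past the 28th, so '4th Wednesday' doesn't fit.
Last Wednesday of August 2002: 2002-08-28.
September 2002 ends with Wednesday 2002-09-25.
October 2002 ends with Wednesday 2002-10-30.

2002-08-28, 2002-09-25, 2002-10-30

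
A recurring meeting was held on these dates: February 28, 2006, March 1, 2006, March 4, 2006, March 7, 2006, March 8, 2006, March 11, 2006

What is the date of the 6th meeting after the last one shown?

Every event lands on a Tuesday or Wednesday or Saturday (gaps cycle 1, 3, 3, 1, 3).
So the schedule is: every Tuesday, Wednesday and Saturday.
The following Tuesday is March 14, 2006.
The following Wednesday is March 15, 2006.
Next Saturday: March 18, 2006.
The following Tuesday is March 21, 2006.
The following Wednesday is March 22, 2006.
Next Saturday: March 25, 2006.

March 25, 2006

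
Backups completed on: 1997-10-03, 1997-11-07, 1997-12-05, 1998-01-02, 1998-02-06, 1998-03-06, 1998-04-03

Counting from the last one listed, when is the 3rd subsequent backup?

1998-07-03

Gaps: 35, 28, 28, 35, 28, 28 days — a mix of 28 and 35. Every date is a Friday.
Each is the 1st Friday of its month.
1st Friday of May 1998: 1998-05-01.
1st Friday of June 1998: 1998-06-05.
July 1998 — 1st Friday is 1998-07-03.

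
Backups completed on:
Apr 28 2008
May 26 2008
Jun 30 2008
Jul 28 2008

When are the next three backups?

These are Mondays with 28, 35, 28-day gaps.
Each is the final Monday of its month — Jun 30 2008 is past the 28th, so '4th Monday' doesn't fit.
Last Monday of August 2008: Aug 25 2008.
Last Monday of September 2008: Sep 29 2008.
Last Monday of October 2008: Oct 27 2008.

Aug 25 2008, Sep 29 2008, Oct 27 2008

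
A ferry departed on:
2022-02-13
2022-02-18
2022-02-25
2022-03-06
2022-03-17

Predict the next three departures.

2022-03-30, 2022-04-14, 2022-05-01

Intervals are 5, 7, 9, 11 days — an arithmetic progression with common difference 2.
Next gap: 13 days. 2022-03-17 + 13 days = 2022-03-30.
Next gap: 15 days. 2022-03-30 + 15 days = 2022-04-14.
Next gap: 17 days. 2022-04-14 + 17 days = 2022-05-01.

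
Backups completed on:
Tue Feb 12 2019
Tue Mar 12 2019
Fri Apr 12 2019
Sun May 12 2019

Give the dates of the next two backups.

Gaps: 28, 31, 30 days — not constant. Every event is on the 12th of the month.
Pattern: the 12th of each month.
June 2019: Wed Jun 12 2019.
Next: July 2019 → Fri Jul 12 2019.

Wed Jun 12 2019, Fri Jul 12 2019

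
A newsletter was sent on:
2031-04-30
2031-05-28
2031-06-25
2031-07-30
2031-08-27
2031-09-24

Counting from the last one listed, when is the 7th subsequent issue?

2032-04-28

These are Wednesdays with 28, 28, 35, 28, 28-day gaps.
Each is the final Wednesday of its month — 2031-04-30 is past the 28th, so '4th Wednesday' doesn't fit.
Last Wednesday of October 2031: 2031-10-29.
November 2031 ends with Wednesday 2031-11-26.
Last Wednesday of December 2031: 2031-12-31.
Last Wednesday of January 2032: 2032-01-28.
Last Wednesday of February 2032: 2032-02-25.
March 2032 ends with Wednesday 2032-03-31.
Last Wednesday of April 2032: 2032-04-28.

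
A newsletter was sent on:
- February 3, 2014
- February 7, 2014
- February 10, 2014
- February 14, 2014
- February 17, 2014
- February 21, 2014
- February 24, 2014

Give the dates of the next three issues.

February 28, 2014; March 3, 2014; March 7, 2014

Gaps: 4, 3, 4, 3, 4, 3 days — not constant, but cyclic with period 2.
The events fall on every Monday and Friday.
Next Friday: February 28, 2014.
The following Monday is March 3, 2014.
Next Friday: March 7, 2014.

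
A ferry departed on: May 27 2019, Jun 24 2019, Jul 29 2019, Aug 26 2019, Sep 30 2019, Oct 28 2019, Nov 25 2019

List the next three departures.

Every date is a Monday; gaps 28, 35, 28, 35, 28, 28 days.
Each is the last Monday of its month (at least one falls on the 29th or later, ruling out '4th Monday').
December 2019 ends with Monday Dec 30 2019.
Last Monday of January 2020: Jan 27 2020.
February 2020 ends with Monday Feb 24 2020.

Dec 30 2019, Jan 27 2020, Feb 24 2020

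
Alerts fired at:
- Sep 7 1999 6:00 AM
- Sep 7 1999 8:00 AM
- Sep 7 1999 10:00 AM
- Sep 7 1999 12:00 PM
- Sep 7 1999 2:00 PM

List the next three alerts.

Sep 7 1999 4:00 PM, Sep 7 1999 6:00 PM, Sep 7 1999 8:00 PM

The interval is a steady 2 hours (2, 2, 2, 2).
Sep 7 1999 2:00 PM + 2 h = Sep 7 1999 4:00 PM.
Sep 7 1999 4:00 PM + 2 h = Sep 7 1999 6:00 PM.
Sep 7 1999 6:00 PM + 2 h = Sep 7 1999 8:00 PM.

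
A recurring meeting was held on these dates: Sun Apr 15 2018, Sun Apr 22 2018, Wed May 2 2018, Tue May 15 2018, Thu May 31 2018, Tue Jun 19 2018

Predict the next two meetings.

Gaps: 7, 10, 13, 16, 19 days — each gap is 3 larger than the previous one.
Next gap: 22 days. Tue Jun 19 2018 + 22 days = Wed Jul 11 2018.
Next gap: 25 days. Wed Jul 11 2018 + 25 days = Sun Aug 5 2018.

Wed Jul 11 2018, Sun Aug 5 2018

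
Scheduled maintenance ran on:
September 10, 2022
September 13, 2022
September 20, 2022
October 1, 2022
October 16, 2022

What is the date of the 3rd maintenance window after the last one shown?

Intervals are 3, 7, 11, 15 days — an arithmetic progression with common difference 4.
Next gap: 19 days. October 16, 2022 + 19 days = November 4, 2022.
Next gap: 23 days. November 4, 2022 + 23 days = November 27, 2022.
Next gap: 27 days. November 27, 2022 + 27 days = December 24, 2022.

December 24, 2022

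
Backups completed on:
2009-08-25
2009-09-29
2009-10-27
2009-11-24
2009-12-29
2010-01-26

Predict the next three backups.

2010-02-23, 2010-03-30, 2010-04-27

These are Tuesdays with 35, 28, 28, 35, 28-day gaps.
Each is the final Tuesday of its month — 2009-09-29 is past the 28th, so '4th Tuesday' doesn't fit.
Last Tuesday of February 2010: 2010-02-23.
Last Tuesday of March 2010: 2010-03-30.
April 2010 ends with Tuesday 2010-04-27.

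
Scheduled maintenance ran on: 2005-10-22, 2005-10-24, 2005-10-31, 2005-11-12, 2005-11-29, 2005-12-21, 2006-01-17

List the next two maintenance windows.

2006-02-18, 2006-03-27

Gaps: 2, 7, 12, 17, 22, 27 days — each gap is 5 larger than the previous one.
Next gap: 32 days. 2006-01-17 + 32 days = 2006-02-18.
Next gap: 37 days. 2006-02-18 + 37 days = 2006-03-27.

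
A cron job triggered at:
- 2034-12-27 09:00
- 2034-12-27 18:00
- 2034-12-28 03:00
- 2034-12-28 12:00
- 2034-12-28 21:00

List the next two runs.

The interval is a steady 9 hours (9, 9, 9, 9).
2034-12-28 21:00 + 9 h = 2034-12-29 06:00.
2034-12-29 06:00 + 9 h = 2034-12-29 15:00.

2034-12-29 06:00, 2034-12-29 15:00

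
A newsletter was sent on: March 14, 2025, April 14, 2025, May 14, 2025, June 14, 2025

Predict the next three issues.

Each date is the 14th; the gaps (31, 30, 31) track the month lengths.
The rule is the 14th of each month.
July 2025: July 14, 2025.
Next: August 2025 → August 14, 2025.
Next: September 2025 → September 14, 2025.

July 14, 2025; August 14, 2025; September 14, 2025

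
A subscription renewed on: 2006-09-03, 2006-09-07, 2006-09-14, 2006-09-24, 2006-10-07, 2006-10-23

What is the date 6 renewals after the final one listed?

Gaps: 4, 7, 10, 13, 16 days — each gap is 3 larger than the previous one.
Next gap: 19 days. 2006-10-23 + 19 days = 2006-11-11.
Next gap: 22 days. 2006-11-11 + 22 days = 2006-12-03.
Next gap: 25 days. 2006-12-03 + 25 days = 2006-12-28.
Next gap: 28 days. 2006-12-28 + 28 days = 2007-01-25.
Next gap: 31 days. 2007-01-25 + 31 days = 2007-02-25.
Next gap: 34 days. 2007-02-25 + 34 days = 2007-03-31.

2007-03-31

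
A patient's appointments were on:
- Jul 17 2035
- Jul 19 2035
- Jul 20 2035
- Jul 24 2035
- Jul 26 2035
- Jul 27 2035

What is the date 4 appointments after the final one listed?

Aug 7 2035

The gap pattern 2, 1, 4, 2, 1 repeats every 3 events.
These are the Tuesdays, Thursdays and Fridays of each week.
Next Tuesday: Jul 31 2035.
The following Thursday is Aug 2 2035.
The following Friday is Aug 3 2035.
The following Tuesday is Aug 7 2035.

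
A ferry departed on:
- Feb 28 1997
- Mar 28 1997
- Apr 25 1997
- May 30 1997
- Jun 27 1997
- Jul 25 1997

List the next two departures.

All Fridays; the gaps (28, 28, 35, 28, 28) vary with month length.
This is the last Friday of each month.
Last Friday of August 1997: Aug 29 1997.
September 1997 ends with Friday Sep 26 1997.

Aug 29 1997, Sep 26 1997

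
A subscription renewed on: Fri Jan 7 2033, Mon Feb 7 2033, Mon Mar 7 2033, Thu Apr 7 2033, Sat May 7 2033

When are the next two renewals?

Tue Jun 7 2033, Thu Jul 7 2033

Gaps: 31, 28, 31, 30 days — not constant. Every event is on the 7th of the month.
Pattern: the 7th of each month.
June 2033: Tue Jun 7 2033.
Next: July 2033 → Thu Jul 7 2033.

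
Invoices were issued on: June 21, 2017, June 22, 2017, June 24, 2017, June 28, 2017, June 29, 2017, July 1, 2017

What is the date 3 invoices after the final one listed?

The gap pattern 1, 2, 4, 1, 2 repeats every 3 events.
These are the Wednesdays, Thursdays and Saturdays of each week.
Next Wednesday: July 5, 2017.
Next Thursday: July 6, 2017.
Next Saturday: July 8, 2017.

July 8, 2017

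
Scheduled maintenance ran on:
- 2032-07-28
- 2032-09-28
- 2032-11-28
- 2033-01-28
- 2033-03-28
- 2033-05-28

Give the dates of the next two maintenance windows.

2033-07-28, 2033-09-28

Each date is the 28th; the gaps (62, 61, 61, 59, 61) track the month lengths.
The rule is the 28th of every 2 months.
July 2033: 2033-07-28.
Next: September 2033 → 2033-09-28.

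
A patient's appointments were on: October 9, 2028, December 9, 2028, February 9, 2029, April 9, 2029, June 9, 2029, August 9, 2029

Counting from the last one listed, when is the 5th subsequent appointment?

June 9, 2030

Each date is the 9th; the gaps (61, 62, 59, 61, 61) track the month lengths.
The rule is the 9th of every 2 months.
October 2029: October 9, 2029.
Next: December 2029 → December 9, 2029.
February 2030: February 9, 2030.
Next: April 2030 → April 9, 2030.
Next: June 2030 → June 9, 2030.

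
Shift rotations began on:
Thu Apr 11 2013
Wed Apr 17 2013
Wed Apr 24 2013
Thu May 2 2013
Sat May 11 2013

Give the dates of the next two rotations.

Intervals are 6, 7, 8, 9 days — an arithmetic progression with common difference 1.
Next gap: 10 days. Sat May 11 2013 + 10 days = Tue May 21 2013.
Next gap: 11 days. Tue May 21 2013 + 11 days = Sat Jun 1 2013.

Tue May 21 2013, Sat Jun 1 2013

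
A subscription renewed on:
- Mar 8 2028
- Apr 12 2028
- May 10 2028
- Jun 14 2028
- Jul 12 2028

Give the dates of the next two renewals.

All dates are Wednesdays, 35, 28, 35, 28 days apart.
Specifically, the 2nd Wednesday of each month.
2nd Wednesday of August 2028: Aug 9 2028.
September 2028 — 2nd Wednesday is Sep 13 2028.

Aug 9 2028, Sep 13 2028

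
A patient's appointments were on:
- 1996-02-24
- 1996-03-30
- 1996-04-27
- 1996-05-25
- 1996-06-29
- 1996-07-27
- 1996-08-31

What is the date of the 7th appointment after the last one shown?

Every date is a Saturday; gaps 35, 28, 28, 35, 28, 35 days.
Each is the last Saturday of its month (at least one falls on the 29th or later, ruling out '4th Saturday').
September 1996 ends with Saturday 1996-09-28.
October 1996 ends with Saturday 1996-10-26.
Last Saturday of November 1996: 1996-11-30.
Last Saturday of December 1996: 1996-12-28.
January 1997 ends with Saturday 1997-01-25.
Last Saturday of February 1997: 1997-02-22.
March 1997 ends with Saturday 1997-03-29.

1997-03-29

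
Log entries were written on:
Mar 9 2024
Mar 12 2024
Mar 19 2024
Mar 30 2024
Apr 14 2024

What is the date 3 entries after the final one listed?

Jun 22 2024

Intervals are 3, 7, 11, 15 days — an arithmetic progression with common difference 4.
Next gap: 19 days. Apr 14 2024 + 19 days = May 3 2024.
Next gap: 23 days. May 3 2024 + 23 days = May 26 2024.
Next gap: 27 days. May 26 2024 + 27 days = Jun 22 2024.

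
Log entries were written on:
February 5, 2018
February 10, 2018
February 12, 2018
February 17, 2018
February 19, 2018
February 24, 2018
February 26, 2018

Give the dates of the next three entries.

The gap pattern 5, 2, 5, 2, 5, 2 repeats every 2 events.
These are the Mondays and Saturdays of each week.
The following Saturday is March 3, 2018.
The following Monday is March 5, 2018.
Next Saturday: March 10, 2018.

March 3, 2018; March 5, 2018; March 10, 2018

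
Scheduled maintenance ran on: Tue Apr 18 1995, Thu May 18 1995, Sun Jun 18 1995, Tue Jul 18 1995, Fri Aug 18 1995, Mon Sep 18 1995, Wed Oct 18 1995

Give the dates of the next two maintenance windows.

Gaps: 30, 31, 30, 31, 31, 30 days — not constant. Every event is on the 18th of the month.
Pattern: the 18th of each month.
November 1995: Sat Nov 18 1995.
Next: December 1995 → Mon Dec 18 1995.

Sat Nov 18 1995, Mon Dec 18 1995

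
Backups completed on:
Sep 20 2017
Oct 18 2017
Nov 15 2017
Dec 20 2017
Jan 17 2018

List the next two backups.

Gaps: 28, 28, 35, 28 days — a mix of 28 and 35. Every date is a Wednesday.
Each is the 3rd Wednesday of its month.
February 2018 — 3rd Wednesday is Feb 21 2018.
March 2018 — 3rd Wednesday is Mar 21 2018.

Feb 21 2018, Mar 21 2018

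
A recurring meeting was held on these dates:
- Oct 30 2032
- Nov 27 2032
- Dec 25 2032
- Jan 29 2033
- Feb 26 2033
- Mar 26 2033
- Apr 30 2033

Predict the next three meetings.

May 28 2033, Jun 25 2033, Jul 30 2033

All Saturdays; the gaps (28, 28, 35, 28, 28, 35) vary with month length.
This is the last Saturday of each month.
Last Saturday of May 2033: May 28 2033.
Last Saturday of June 2033: Jun 25 2033.
July 2033 ends with Saturday Jul 30 2033.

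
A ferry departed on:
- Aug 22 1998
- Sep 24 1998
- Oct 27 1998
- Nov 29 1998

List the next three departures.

Every event comes 33 days after the last (33, 33, 33).
Nov 29 1998 + 33 days = Jan 1 1999.
Jan 1 1999 + 33 days = Feb 3 1999.
Feb 3 1999 + 33 days = Mar 8 1999.

Jan 1 1999, Feb 3 1999, Mar 8 1999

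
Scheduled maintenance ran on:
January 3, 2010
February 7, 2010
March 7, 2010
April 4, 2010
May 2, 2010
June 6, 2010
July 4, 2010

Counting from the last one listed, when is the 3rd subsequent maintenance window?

All dates are Sundays, 35, 28, 28, 28, 35, 28 days apart.
Specifically, the 1st Sunday of each month.
August 2010 — 1st Sunday is August 1, 2010.
September 2010 — 1st Sunday is September 5, 2010.
1st Sunday of October 2010: October 3, 2010.

October 3, 2010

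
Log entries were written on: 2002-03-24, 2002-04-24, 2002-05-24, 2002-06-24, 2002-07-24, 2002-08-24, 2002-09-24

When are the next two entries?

2002-10-24, 2002-11-24

The day-of-month is always 24 (31, 30, 31, 30, 31, 31 days between events).
So this recurs on the 24th of each month.
Next: October 2002 → 2002-10-24.
November 2002: 2002-11-24.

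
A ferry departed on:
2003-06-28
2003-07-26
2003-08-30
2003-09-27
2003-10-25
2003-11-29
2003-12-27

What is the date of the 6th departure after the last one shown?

These are Saturdays with 28, 35, 28, 28, 35, 28-day gaps.
Each is the final Saturday of its month — 2003-08-30 is past the 28th, so '4th Saturday' doesn't fit.
Last Saturday of January 2004: 2004-01-31.
February 2004 ends with Saturday 2004-02-28.
Last Saturday of March 2004: 2004-03-27.
April 2004 ends with Saturday 2004-04-24.
Last Saturday of May 2004: 2004-05-29.
Last Saturday of June 2004: 2004-06-26.

2004-06-26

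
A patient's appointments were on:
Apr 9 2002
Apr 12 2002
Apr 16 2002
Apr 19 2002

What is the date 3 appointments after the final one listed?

Gaps: 3, 4, 3 days — not constant, but cyclic with period 2.
The events fall on every Tuesday and Friday.
The following Tuesday is Apr 23 2002.
The following Friday is Apr 26 2002.
Next Tuesday: Apr 30 2002.

Apr 30 2002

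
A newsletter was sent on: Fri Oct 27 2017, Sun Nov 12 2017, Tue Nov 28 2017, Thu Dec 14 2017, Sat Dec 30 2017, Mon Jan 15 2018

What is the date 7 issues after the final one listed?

Mon May 7 2018

Gaps between consecutive events: 16, 16, 16, 16, 16 days — a constant 16-day interval.
Mon Jan 15 2018 + 16 days = Wed Jan 31 2018.
Wed Jan 31 2018 + 16 days = Fri Feb 16 2018.
Fri Feb 16 2018 + 16 days = Sun Mar 4 2018.
Sun Mar 4 2018 + 16 days = Tue Mar 20 2018.
Tue Mar 20 2018 + 16 days = Thu Apr 5 2018.
Thu Apr 5 2018 + 16 days = Sat Apr 21 2018.
Sat Apr 21 2018 + 16 days = Mon May 7 2018.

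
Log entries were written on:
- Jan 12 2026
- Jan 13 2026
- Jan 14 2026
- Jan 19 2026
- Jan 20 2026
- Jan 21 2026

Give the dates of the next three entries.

Jan 26 2026, Jan 27 2026, Jan 28 2026

The gap pattern 1, 1, 5, 1, 1 repeats every 3 events.
These are the Mondays, Tuesdays and Wednesdays of each week.
The following Monday is Jan 26 2026.
The following Tuesday is Jan 27 2026.
Next Wednesday: Jan 28 2026.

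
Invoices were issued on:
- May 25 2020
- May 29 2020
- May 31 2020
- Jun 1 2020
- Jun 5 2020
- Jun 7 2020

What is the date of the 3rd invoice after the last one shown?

Jun 14 2020

Gaps: 4, 2, 1, 4, 2 days — not constant, but cyclic with period 3.
The events fall on every Monday, Friday and Sunday.
Next Monday: Jun 8 2020.
Next Friday: Jun 12 2020.
The following Sunday is Jun 14 2020.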